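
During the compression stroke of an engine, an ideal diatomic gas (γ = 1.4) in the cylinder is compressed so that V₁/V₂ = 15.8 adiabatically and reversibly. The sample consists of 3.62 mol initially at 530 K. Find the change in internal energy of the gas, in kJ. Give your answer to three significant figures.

ΔU ≈ 80.4 kJ

Adiabatic: T₁V₁^(γ−1) = T₂V₂^(γ−1) ⇒ T₂ = T₁ (V₁/V₂)^(γ−1).
T₂ = 530 × 15.8^(0.4) = 1599 K.
Q = 0, so ΔU = W_on_gas = nCᵥΔT with Cᵥ = R/(γ−1) = 20.79 J/(mol·K).
ΔU = 3.62 × 20.79 × (1599 − 530) = 80400 J.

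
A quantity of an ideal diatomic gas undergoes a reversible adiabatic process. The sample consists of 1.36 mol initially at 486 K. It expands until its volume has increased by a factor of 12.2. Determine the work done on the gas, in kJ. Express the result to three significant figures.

For a reversible adiabat TV^(γ−1) is constant, so T₂ = T₁ (V₁/V₂)^(γ−1).
γ = 7/5 for a diatomic ideal gas, so γ−1 = 2/5.
T₂ = 486 × (1/12.2)^(2/5) = 178.7 K.
Q = 0, so ΔU = W_on_gas = nCᵥΔT with Cᵥ = R/(γ−1) = 20.79 J/(mol·K).
ΔU = 1.36 × 20.79 × (178.7 − 486) = -8687 J.

W ≈ -8.69 kJ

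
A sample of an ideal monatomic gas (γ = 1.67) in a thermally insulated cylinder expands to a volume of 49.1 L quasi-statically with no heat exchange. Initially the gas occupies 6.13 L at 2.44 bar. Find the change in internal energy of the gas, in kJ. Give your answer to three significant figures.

ΔU ≈ -1.68 kJ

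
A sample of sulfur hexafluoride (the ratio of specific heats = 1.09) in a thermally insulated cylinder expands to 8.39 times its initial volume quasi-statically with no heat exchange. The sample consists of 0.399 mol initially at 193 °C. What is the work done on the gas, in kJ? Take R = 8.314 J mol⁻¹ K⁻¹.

For a reversible adiabat TV^(γ−1) is constant, so T₂ = T₁ (V₁/V₂)^(γ−1).
T₁ = 193 °C = 466.1 K.
T₂ = 466.1 × (1/8.39)^(0.09) = 384.9 K.
Q = 0, so ΔU = W_on_gas = nCᵥΔT with Cᵥ = R/(γ−1) = 92.38 J/(mol·K).
ΔU = 0.399 × 92.38 × (384.9 − 466.1) = -2993 J.

W ≈ -2.99 kJ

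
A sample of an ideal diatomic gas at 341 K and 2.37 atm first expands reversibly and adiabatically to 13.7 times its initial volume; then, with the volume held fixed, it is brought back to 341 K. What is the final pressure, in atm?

For a diatomic ideal gas γ = 7/5.
Adiabatic step (PV^γ = const): P₂ = 2.37×(1/13.7)^(7/5) = 0.06072 atm; T₂ = 341×(1/13.7)^(2/5) = 119.7 K.
Isochoric: P₃ = P₂(T₃/T₂) = 0.06072 × (341/119.7) = 0.173 atm.

P₃ ≈ 0.173 atm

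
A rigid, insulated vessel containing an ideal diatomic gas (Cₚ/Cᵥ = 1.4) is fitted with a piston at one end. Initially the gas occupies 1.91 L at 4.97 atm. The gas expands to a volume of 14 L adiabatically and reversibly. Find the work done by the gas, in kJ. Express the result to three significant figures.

W ≈ 1.32 kJ

P₂ = P₁(V₁/V₂)^γ = 4.97×(1.91/14)^(1.4) = 0.3056 atm.
For a reversible adiabat, W_by_gas = (P₁V₁ − P₂V₂)/(γ−1).
W_by = (503600×0.00191 − 30970×0.014) / (0.4) = 1321 J.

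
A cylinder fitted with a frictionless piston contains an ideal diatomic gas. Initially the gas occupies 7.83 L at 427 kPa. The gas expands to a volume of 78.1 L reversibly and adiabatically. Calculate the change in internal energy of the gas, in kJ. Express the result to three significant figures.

γ = 7/5 for a diatomic ideal gas.
P₂ = P₁(V₁/V₂)^γ = 427×(7.83/78.1)^(7/5) = 17.06 kPa.
For a reversible adiabat, W_by_gas = (P₁V₁ − P₂V₂)/(γ−1).
W_by = (427000×0.00783 − 17060×0.0781) / (2/5) = 5028 J.
Q = 0 ⇒ ΔU = −W_by = -5028 J.

ΔU ≈ -5.03 kJ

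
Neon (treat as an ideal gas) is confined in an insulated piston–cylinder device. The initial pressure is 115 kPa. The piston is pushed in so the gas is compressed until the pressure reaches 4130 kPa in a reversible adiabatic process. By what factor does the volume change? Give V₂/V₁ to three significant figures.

From PV^γ = const, V₂/V₁ = (P₁/P₂)^(1/γ).
For a monatomic ideal gas γ = 5/3.
V₂/V₁ = (115/4130)^(3/5) = 0.1166.

V₂/V₁ ≈ 0.117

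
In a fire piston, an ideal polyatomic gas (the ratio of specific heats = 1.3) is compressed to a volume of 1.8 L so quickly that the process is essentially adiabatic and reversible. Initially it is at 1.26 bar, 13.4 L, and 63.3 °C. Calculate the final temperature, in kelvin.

T₂ ≈ 614 K

Adiabatic: T₁V₁^(γ−1) = T₂V₂^(γ−1) ⇒ T₂ = T₁ (V₁/V₂)^(γ−1).
T₁ = 63.3 °C = 336.4 K.
T₂ = 336.4 × (13.4/1.8)^(0.3) = 614.4 K.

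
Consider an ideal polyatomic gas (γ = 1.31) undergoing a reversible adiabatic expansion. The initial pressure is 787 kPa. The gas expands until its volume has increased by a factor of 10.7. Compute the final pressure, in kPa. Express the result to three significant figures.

P₂ ≈ 35.3 kPa

Since PV^γ is constant along a reversible adiabat, P₂ = P₁ (V₁/V₂)^γ.
P₂ = 787 × (1/10.7)^(1.31) = 35.28 kPa.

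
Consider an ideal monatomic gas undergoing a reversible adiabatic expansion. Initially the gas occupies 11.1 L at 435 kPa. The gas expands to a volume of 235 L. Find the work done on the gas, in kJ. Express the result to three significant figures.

W ≈ -6.30 kJ

γ = 5/3 for a monatomic ideal gas.
P₂ = P₁(V₁/V₂)^γ = 435×(11.1/235)^(5/3) = 2.685 kPa.
For a reversible adiabat, W_by_gas = (P₁V₁ − P₂V₂)/(γ−1).
W_by = (435000×0.0111 − 2685×0.235) / (2/3) = 6296 J.
W_on_gas = −W_by = -6296 J.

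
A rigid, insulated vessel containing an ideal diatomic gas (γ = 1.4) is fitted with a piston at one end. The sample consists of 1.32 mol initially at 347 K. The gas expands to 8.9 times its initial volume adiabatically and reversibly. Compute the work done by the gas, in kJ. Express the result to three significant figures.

For a reversible adiabat TV^(γ−1) is constant, so T₂ = T₁ (V₁/V₂)^(γ−1).
T₂ = 347 × (1/8.9)^(0.4) = 144.7 K.
Q = 0, so ΔU = W_on_gas = nCᵥΔT with Cᵥ = R/(γ−1) = 20.79 J/(mol·K).
ΔU = 1.32 × 20.79 × (144.7 − 347) = -5549 J.
Work done by the gas = −ΔU = 5549 J.

W ≈ 5.55 kJ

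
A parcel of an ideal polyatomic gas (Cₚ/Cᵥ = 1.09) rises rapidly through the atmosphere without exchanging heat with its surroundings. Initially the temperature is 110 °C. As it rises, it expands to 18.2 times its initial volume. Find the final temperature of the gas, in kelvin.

T₂ ≈ 295 K

For a reversible adiabat TV^(γ−1) is constant, so T₂ = T₁ (V₁/V₂)^(γ−1).
T₁ = 110 °C = 383.1 K.
T₂ = 383.1 × (1/18.2)^(0.09) = 295.1 K.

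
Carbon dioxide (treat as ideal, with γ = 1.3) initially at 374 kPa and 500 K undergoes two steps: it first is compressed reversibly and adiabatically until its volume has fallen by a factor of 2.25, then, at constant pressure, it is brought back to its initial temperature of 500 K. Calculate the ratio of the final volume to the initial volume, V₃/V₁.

Adiabatic step: V₂/V₁ = 0.4444; T₂ = T₁·2.25^(0.3) = 637.7 K.
Isobaric step: V₃/V₂ = T₃/T₂ = 500/637.7.
V₃/V₁ = (V₂/V₁)(V₃/V₂) = 0.4444 × (500/637.7) = 0.3485.

V₃/V₁ ≈ 0.348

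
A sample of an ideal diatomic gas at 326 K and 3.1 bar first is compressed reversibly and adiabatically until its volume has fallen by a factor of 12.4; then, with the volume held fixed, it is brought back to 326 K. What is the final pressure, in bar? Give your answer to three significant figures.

P₃ ≈ 38.4 bar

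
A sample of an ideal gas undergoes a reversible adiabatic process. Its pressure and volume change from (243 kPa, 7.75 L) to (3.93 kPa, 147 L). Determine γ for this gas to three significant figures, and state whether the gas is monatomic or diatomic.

PV^γ = const ⇒ γ = ln(P₂/P₁) / ln(V₁/V₂).
γ = ln(3.93/243) / ln(7.75/147) = 1.402.
γ ≈ 1.40 is close to 7/5, so the gas is diatomic.

γ ≈ 1.40; diatomic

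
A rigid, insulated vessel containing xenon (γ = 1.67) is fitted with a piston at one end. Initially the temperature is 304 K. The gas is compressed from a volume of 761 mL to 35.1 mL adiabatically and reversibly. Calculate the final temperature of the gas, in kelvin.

T₂ ≈ 2390 K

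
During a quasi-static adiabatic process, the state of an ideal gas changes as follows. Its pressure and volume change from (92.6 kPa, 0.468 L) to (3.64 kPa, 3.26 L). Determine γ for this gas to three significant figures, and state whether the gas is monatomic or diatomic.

PV^γ = const ⇒ γ = ln(P₂/P₁) / ln(V₁/V₂).
γ = ln(3.64/92.6) / ln(0.468/3.26) = 1.667.
γ ≈ 1.67 is close to 5/3, so the gas is monatomic.

γ ≈ 1.67; monatomic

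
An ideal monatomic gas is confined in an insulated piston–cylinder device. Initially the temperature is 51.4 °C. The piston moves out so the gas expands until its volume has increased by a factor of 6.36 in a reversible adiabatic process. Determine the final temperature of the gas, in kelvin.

T₂ ≈ 94.5 K

For a reversible adiabat TV^(γ−1) is constant, so T₂ = T₁ (V₁/V₂)^(γ−1).
For a monatomic ideal gas γ = 5/3, so γ−1 = 2/3.
T₁ = 51.4 °C = 324.5 K.
T₂ = 324.5 × (1/6.36)^(2/3) = 94.55 K.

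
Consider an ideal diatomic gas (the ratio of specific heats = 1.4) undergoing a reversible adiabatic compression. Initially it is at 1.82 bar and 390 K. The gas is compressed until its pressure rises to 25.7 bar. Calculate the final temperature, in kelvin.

T₂ ≈ 831 K

Adiabatic: T₂/T₁ = (P₂/P₁)^((γ−1)/γ).
T₂ = 390 × (25.7/1.82)^(0.286) = 831 K.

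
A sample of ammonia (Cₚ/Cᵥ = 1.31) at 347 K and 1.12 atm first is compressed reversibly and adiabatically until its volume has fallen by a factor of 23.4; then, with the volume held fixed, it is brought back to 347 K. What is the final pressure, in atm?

Adiabatic step (PV^γ = const): P₂ = 1.12×23.4^(1.31) = 69.65 atm; T₂ = 347×23.4^(0.31) = 922.1 K.
Isochoric: P₃ = P₂(T₃/T₂) = 69.65 × (347/922.1) = 26.21 atm.

P₃ ≈ 26.2 atm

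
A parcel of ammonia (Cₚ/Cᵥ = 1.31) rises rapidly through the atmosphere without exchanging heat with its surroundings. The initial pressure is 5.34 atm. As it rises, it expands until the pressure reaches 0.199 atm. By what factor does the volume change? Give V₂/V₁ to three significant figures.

From PV^γ = const, V₂/V₁ = (P₁/P₂)^(1/γ).
V₂/V₁ = (5.34/0.199)^(0.763) = 12.32.

V₂/V₁ ≈ 12.3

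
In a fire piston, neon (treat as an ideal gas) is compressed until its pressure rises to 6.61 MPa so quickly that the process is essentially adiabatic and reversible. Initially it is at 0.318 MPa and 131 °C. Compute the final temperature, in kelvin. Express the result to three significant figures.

T₂ ≈ 1360 K

Adiabatic: T₂/T₁ = (P₂/P₁)^((γ−1)/γ).
For a monatomic ideal gas γ = 5/3, so (γ−1)/γ = 2/5.
T₁ = 131 °C = 404.1 K.
T₂ = 404.1 × (6.61/0.318)^(2/5) = 1360 K.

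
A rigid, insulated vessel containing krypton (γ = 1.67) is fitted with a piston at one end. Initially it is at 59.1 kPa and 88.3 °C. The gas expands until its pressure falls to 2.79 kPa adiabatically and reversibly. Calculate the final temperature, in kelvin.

T₂ ≈ 106 K

Adiabatic: T₂/T₁ = (P₂/P₁)^((γ−1)/γ).
T₁ = 88.3 °C = 361.4 K.
T₂ = 361.4 × (2.79/59.1)^(0.401) = 106.2 K.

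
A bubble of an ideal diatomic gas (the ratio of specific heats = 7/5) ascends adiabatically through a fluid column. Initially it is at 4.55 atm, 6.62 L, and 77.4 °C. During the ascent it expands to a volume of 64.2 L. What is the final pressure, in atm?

P₂ ≈ 0.189 atm

Adiabatic: P₁V₁^γ = P₂V₂^γ ⇒ P₂ = P₁ (V₁/V₂)^γ.
P₂ = 4.55 × (6.62/64.2)^(7/5) = 0.1891 atm.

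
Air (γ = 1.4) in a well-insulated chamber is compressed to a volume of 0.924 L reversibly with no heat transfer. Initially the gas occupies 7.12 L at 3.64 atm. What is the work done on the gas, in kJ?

P₂ = P₁(V₁/V₂)^γ = 3.64×(7.12/0.924)^(1.4) = 63.48 atm.
For a reversible adiabat, W_by_gas = (P₁V₁ − P₂V₂)/(γ−1).
W_by = (368800×0.00712 − 6.432×10^6×0.000924) / (0.4) = -8293 J.
W_on_gas = −W_by = 8293 J.

W ≈ 8.29 kJ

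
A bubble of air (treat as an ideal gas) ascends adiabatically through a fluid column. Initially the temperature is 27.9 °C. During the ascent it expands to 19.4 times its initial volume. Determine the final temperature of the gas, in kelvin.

T₂ ≈ 91.9 K

For a reversible adiabat TV^(γ−1) is constant, so T₂ = T₁ (V₁/V₂)^(γ−1).
For a diatomic ideal gas γ = 7/5, so γ−1 = 2/5.
T₁ = 27.9 °C = 301 K.
T₂ = 301 × (1/19.4)^(2/5) = 91.94 K.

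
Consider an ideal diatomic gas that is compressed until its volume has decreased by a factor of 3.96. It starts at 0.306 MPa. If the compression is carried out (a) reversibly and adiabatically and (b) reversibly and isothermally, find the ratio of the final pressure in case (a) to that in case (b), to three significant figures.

For a diatomic ideal gas γ = 7/5.
Isothermal: P_b = P₁(V₁/V₂) = 0.306×3.96.
Adiabatic: P_a = P₁(V₁/V₂)^γ = 0.306×3.96^(7/5).
P_a/P_b = (V₁/V₂)^(γ−1) = 3.96^(2/5) = 1.734.

P_adiabatic / P_isothermal ≈ 1.73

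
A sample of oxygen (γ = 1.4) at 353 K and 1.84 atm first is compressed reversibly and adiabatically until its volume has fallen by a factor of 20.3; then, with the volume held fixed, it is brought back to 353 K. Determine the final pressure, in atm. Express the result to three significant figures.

P₃ ≈ 37.4 atm

Adiabatic step (PV^γ = const): P₂ = 1.84×20.3^(1.4) = 124.5 atm; T₂ = 353×20.3^(0.4) = 1177 K.
Isochoric: P₃ = P₂(T₃/T₂) = 124.5 × (353/1177) = 37.35 atm.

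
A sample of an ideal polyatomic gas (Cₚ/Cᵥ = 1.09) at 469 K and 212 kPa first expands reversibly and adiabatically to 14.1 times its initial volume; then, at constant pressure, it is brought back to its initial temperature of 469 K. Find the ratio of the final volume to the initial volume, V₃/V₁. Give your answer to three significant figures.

V₃/V₁ ≈ 17.9

Adiabatic step: V₂/V₁ = 14.1; T₂ = T₁·(1/14.1)^(0.09) = 369.6 K.
Isobaric step: V₃/V₂ = T₃/T₂ = 469/369.6.
V₃/V₁ = (V₂/V₁)(V₃/V₂) = 14.1 × (469/369.6) = 17.89.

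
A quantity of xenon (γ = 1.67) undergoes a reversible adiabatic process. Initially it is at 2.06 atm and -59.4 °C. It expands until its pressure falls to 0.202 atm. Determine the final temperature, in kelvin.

T₂ ≈ 84.2 K

Adiabatic: T₂/T₁ = (P₂/P₁)^((γ−1)/γ).
T₁ = -59.4 °C = 213.7 K.
T₂ = 213.7 × (0.202/2.06)^(0.401) = 84.2 K.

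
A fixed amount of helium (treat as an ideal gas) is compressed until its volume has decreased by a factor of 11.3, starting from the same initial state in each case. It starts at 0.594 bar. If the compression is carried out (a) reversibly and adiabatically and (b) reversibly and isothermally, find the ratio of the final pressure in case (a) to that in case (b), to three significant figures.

For a monatomic ideal gas γ = 5/3.
Isothermal: P_b = P₁(V₁/V₂) = 0.594×11.3.
Adiabatic: P_a = P₁(V₁/V₂)^γ = 0.594×11.3^(5/3).
P_a/P_b = (V₁/V₂)^(γ−1) = 11.3^(2/3) = 5.036.

P_adiabatic / P_isothermal ≈ 5.04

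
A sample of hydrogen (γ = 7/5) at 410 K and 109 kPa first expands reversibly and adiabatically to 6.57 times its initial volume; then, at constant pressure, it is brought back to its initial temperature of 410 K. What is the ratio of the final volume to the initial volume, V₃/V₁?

Adiabatic step: V₂/V₁ = 6.57; T₂ = T₁·(1/6.57)^(2/5) = 193.1 K.
Isobaric step: V₃/V₂ = T₃/T₂ = 410/193.1.
V₃/V₁ = (V₂/V₁)(V₃/V₂) = 6.57 × (410/193.1) = 13.95.

V₃/V₁ ≈ 14.0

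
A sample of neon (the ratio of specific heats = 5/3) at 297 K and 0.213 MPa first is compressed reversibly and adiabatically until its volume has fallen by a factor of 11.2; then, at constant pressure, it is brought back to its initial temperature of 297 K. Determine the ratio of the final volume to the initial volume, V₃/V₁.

V₃/V₁ ≈ 0.0178

Adiabatic step: V₂/V₁ = 0.08929; T₂ = T₁·11.2^(2/3) = 1487 K.
Isobaric step: V₃/V₂ = T₃/T₂ = 297/1487.
V₃/V₁ = (V₂/V₁)(V₃/V₂) = 0.08929 × (297/1487) = 0.01784.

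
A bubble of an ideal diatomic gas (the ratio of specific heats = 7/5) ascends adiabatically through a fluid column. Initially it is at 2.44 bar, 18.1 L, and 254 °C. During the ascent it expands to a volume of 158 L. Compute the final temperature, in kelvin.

T₂ ≈ 222 K

Adiabatic: T₁V₁^(γ−1) = T₂V₂^(γ−1) ⇒ T₂ = T₁ (V₁/V₂)^(γ−1).
T₁ = 254 °C = 527.1 K.
T₂ = 527.1 × (18.1/158)^(2/5) = 221.6 K.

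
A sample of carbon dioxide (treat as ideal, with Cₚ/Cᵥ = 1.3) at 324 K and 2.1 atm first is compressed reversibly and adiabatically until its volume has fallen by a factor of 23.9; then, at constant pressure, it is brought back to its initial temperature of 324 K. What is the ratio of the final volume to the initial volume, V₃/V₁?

Adiabatic step: V₂/V₁ = 0.04184; T₂ = T₁·23.9^(0.3) = 839.6 K.
Isobaric step: V₃/V₂ = T₃/T₂ = 324/839.6.
V₃/V₁ = (V₂/V₁)(V₃/V₂) = 0.04184 × (324/839.6) = 0.01615.

V₃/V₁ ≈ 0.0161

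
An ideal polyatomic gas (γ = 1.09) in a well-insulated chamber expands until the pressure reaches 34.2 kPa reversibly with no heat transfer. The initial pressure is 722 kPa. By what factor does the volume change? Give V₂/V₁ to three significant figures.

V₂/V₁ ≈ 16.4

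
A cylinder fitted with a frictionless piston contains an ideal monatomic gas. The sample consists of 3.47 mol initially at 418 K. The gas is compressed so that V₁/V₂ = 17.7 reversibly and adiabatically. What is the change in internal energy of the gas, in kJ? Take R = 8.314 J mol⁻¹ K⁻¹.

ΔU ≈ 105 kJ

For a reversible adiabat TV^(γ−1) is constant, so T₂ = T₁ (V₁/V₂)^(γ−1).
γ = 5/3 for a monatomic ideal gas, so γ−1 = 2/3.
T₂ = 418 × 17.7^(2/3) = 2839 K.
Q = 0, so ΔU = W_on_gas = nCᵥΔT with Cᵥ = R/(γ−1) = 12.47 J/(mol·K).
ΔU = 3.47 × 12.47 × (2839 − 418) = 104800 J.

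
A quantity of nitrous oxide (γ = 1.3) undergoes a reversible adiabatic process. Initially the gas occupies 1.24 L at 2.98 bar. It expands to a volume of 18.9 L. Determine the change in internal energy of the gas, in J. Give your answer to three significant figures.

P₂ = P₁(V₁/V₂)^γ = 2.98×(1.24/18.9)^(1.3) = 0.08635 bar.
For a reversible adiabat, W_by_gas = (P₁V₁ − P₂V₂)/(γ−1).
W_by = (298000×0.00124 − 8635×0.0189) / (0.3) = 687.7 J.
Q = 0 ⇒ ΔU = −W_by = -687.7 J.

ΔU ≈ -688 J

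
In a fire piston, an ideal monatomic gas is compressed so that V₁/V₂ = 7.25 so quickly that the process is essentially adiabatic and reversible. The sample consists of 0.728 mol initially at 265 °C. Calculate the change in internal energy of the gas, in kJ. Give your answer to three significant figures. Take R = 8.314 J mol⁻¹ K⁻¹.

For a reversible adiabat TV^(γ−1) is constant, so T₂ = T₁ (V₁/V₂)^(γ−1).
γ = 5/3 for a monatomic ideal gas, so γ−1 = 2/3.
T₁ = 265 °C = 538.1 K.
T₂ = 538.1 × 7.25^(2/3) = 2016 K.
Q = 0, so ΔU = W_on_gas = nCᵥΔT with Cᵥ = R/(γ−1) = 12.47 J/(mol·K).
ΔU = 0.728 × 12.47 × (2016 − 538.1) = 13420 J.

ΔU ≈ 13.4 kJ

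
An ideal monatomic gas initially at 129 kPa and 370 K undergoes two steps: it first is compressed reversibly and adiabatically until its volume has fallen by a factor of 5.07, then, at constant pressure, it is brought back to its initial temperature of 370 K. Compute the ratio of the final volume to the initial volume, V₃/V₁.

V₃/V₁ ≈ 0.0668

For a monatomic ideal gas γ = 5/3.
Adiabatic step: V₂/V₁ = 0.1972; T₂ = T₁·5.07^(2/3) = 1092 K.
Isobaric step: V₃/V₂ = T₃/T₂ = 370/1092.
V₃/V₁ = (V₂/V₁)(V₃/V₂) = 0.1972 × (370/1092) = 0.06683.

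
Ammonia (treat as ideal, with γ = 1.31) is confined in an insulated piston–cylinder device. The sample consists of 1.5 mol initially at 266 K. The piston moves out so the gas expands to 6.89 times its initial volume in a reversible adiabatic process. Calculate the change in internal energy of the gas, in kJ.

ΔU ≈ -4.82 kJ

Adiabatic: T₁V₁^(γ−1) = T₂V₂^(γ−1) ⇒ T₂ = T₁ (V₁/V₂)^(γ−1).
T₂ = 266 × (1/6.89)^(0.31) = 146.2 K.
Q = 0, so ΔU = W_on_gas = nCᵥΔT with Cᵥ = R/(γ−1) = 26.82 J/(mol·K).
ΔU = 1.5 × 26.82 × (146.2 − 266) = -4818 J.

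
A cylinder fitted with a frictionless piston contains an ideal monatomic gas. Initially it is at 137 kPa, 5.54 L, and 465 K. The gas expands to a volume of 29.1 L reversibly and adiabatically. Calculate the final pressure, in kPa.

P₂ ≈ 8.63 kPa

Adiabatic: P₁V₁^γ = P₂V₂^γ ⇒ P₂ = P₁ (V₁/V₂)^γ.
γ = 5/3 for a monatomic ideal gas.
P₂ = 137 × (5.54/29.1)^(5/3) = 8.631 kPa.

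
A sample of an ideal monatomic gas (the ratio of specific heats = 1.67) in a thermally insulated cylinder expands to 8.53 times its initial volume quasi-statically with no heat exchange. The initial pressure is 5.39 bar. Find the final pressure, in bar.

P₂ ≈ 0.150 bar

Since PV^γ is constant along a reversible adiabat, P₂ = P₁ (V₁/V₂)^γ.
P₂ = 5.39 × (1/8.53)^(1.67) = 0.1503 bar.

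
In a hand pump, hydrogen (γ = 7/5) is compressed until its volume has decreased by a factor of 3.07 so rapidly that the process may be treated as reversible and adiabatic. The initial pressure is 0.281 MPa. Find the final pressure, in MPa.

P₂ ≈ 1.35 MPa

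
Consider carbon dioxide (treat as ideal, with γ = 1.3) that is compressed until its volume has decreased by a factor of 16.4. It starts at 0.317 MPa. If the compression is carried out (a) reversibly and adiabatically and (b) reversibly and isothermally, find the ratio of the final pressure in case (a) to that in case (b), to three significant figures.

P_adiabatic / P_isothermal ≈ 2.31

Isothermal: P_b = P₁(V₁/V₂) = 0.317×16.4.
Adiabatic: P_a = P₁(V₁/V₂)^γ = 0.317×16.4^(1.3).
P_a/P_b = (V₁/V₂)^(γ−1) = 16.4^(0.3) = 2.314.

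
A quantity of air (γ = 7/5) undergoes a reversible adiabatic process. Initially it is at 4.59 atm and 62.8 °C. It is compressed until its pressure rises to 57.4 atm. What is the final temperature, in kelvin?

Along an adiabat T P^((1−γ)/γ) is constant, so T₂ = T₁ (P₂/P₁)^((γ−1)/γ).
T₁ = 62.8 °C = 335.9 K.
T₂ = 335.9 × (57.4/4.59)^(2/7) = 691.4 K.

T₂ ≈ 691 K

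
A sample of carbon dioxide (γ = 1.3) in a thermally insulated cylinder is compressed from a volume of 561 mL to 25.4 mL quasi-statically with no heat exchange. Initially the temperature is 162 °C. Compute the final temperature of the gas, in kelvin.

Adiabatic: T₁V₁^(γ−1) = T₂V₂^(γ−1) ⇒ T₂ = T₁ (V₁/V₂)^(γ−1).
T₁ = 162 °C = 435.1 K.
T₂ = 435.1 × (561/25.4)^(0.3) = 1101 K.

T₂ ≈ 1100 K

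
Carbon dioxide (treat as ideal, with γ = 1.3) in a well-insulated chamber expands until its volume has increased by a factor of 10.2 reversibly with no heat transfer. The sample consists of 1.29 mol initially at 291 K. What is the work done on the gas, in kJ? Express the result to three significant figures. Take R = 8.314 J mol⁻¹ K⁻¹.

Adiabatic: T₁V₁^(γ−1) = T₂V₂^(γ−1) ⇒ T₂ = T₁ (V₁/V₂)^(γ−1).
T₂ = 291 × (1/10.2)^(0.3) = 145 K.
Q = 0, so ΔU = W_on_gas = nCᵥΔT with Cᵥ = R/(γ−1) = 27.71 J/(mol·K).
ΔU = 1.29 × 27.71 × (145 − 291) = -5220 J.

W ≈ -5.22 kJ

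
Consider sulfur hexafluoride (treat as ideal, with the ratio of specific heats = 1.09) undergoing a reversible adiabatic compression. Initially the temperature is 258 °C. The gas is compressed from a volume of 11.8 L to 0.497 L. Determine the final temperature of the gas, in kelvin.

T₂ ≈ 706 K

Adiabatic: T₁V₁^(γ−1) = T₂V₂^(γ−1) ⇒ T₂ = T₁ (V₁/V₂)^(γ−1).
T₁ = 258 °C = 531.1 K.
T₂ = 531.1 × (11.8/0.497)^(0.09) = 706.3 K.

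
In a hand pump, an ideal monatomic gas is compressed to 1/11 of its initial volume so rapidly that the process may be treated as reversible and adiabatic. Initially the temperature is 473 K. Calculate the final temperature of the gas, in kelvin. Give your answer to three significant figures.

T₂ ≈ 2340 K

For a reversible adiabat TV^(γ−1) is constant, so T₂ = T₁ (V₁/V₂)^(γ−1).
For a monatomic ideal gas γ = 5/3, so γ−1 = 2/3.
T₂ = 473 × 11^(2/3) = 2339 K.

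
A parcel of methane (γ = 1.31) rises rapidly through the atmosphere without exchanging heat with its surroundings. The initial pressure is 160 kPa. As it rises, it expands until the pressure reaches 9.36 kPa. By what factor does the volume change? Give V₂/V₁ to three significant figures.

From PV^γ = const, V₂/V₁ = (P₁/P₂)^(1/γ).
V₂/V₁ = (160/9.36)^(0.763) = 8.732.

V₂/V₁ ≈ 8.73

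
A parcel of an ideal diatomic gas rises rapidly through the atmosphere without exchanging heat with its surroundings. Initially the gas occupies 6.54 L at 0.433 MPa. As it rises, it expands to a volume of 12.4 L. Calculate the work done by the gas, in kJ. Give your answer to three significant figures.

γ = 7/5 for a diatomic ideal gas.
P₂ = P₁(V₁/V₂)^γ = 0.433×(6.54/12.4)^(7/5) = 0.1768 MPa.
For a reversible adiabat, W_by_gas = (P₁V₁ − P₂V₂)/(γ−1).
W_by = (433000×0.00654 − 176800×0.0124) / (2/5) = 1598 J.

W ≈ 1.60 kJ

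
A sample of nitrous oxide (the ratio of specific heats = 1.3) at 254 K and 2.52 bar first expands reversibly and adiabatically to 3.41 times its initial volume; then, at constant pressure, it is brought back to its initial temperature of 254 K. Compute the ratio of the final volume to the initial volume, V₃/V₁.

Adiabatic step: V₂/V₁ = 3.41; T₂ = T₁·(1/3.41)^(0.3) = 175.8 K.
Isobaric step: V₃/V₂ = T₃/T₂ = 254/175.8.
V₃/V₁ = (V₂/V₁)(V₃/V₂) = 3.41 × (254/175.8) = 4.927.

V₃/V₁ ≈ 4.93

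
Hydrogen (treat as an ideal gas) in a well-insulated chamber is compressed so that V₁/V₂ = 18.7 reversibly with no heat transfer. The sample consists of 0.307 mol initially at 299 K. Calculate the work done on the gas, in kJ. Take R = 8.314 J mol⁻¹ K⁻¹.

W ≈ 4.25 kJ

For a reversible adiabat TV^(γ−1) is constant, so T₂ = T₁ (V₁/V₂)^(γ−1).
γ = 7/5 for a diatomic ideal gas, so γ−1 = 2/5.
T₂ = 299 × 18.7^(2/5) = 964.7 K.
Q = 0, so ΔU = W_on_gas = nCᵥΔT with Cᵥ = R/(γ−1) = 20.79 J/(mol·K).
ΔU = 0.307 × 20.79 × (964.7 − 299) = 4248 J.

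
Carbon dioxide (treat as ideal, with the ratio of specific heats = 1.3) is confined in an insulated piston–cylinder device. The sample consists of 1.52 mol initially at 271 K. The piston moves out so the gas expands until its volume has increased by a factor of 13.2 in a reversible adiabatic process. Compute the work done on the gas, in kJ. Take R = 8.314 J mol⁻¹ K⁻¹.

Adiabatic: T₁V₁^(γ−1) = T₂V₂^(γ−1) ⇒ T₂ = T₁ (V₁/V₂)^(γ−1).
T₂ = 271 × (1/13.2)^(0.3) = 125 K.
Q = 0, so ΔU = W_on_gas = nCᵥΔT with Cᵥ = R/(γ−1) = 27.71 J/(mol·K).
ΔU = 1.52 × 27.71 × (125 − 271) = -6152 J.

W ≈ -6.15 kJ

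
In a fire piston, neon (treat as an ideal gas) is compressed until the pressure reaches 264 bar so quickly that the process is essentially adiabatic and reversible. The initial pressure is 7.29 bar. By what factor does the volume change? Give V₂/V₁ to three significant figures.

From PV^γ = const, V₂/V₁ = (P₁/P₂)^(1/γ).
For a monatomic ideal gas γ = 5/3.
V₂/V₁ = (7.29/264)^(3/5) = 0.1161.

V₂/V₁ ≈ 0.116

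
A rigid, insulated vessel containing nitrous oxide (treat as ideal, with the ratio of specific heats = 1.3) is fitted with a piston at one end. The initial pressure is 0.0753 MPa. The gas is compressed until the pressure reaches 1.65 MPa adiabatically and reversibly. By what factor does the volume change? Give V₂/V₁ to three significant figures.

V₂/V₁ ≈ 0.0930

From PV^γ = const, V₂/V₁ = (P₁/P₂)^(1/γ).
V₂/V₁ = (0.0753/1.65)^(0.769) = 0.09305.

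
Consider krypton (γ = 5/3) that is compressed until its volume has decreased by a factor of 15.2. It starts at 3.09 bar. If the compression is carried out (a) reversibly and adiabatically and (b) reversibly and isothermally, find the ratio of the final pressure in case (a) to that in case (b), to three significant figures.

Isothermal: P_b = P₁(V₁/V₂) = 3.09×15.2.
Adiabatic: P_a = P₁(V₁/V₂)^γ = 3.09×15.2^(5/3).
P_a/P_b = (V₁/V₂)^(γ−1) = 15.2^(2/3) = 6.136.

P_adiabatic / P_isothermal ≈ 6.14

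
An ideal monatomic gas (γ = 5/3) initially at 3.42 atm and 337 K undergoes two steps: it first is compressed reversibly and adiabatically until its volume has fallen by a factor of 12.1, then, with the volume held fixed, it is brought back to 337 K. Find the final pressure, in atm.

Adiabatic step (PV^γ = const): P₂ = 3.42×12.1^(5/3) = 218.1 atm; T₂ = 337×12.1^(2/3) = 1776 K.
Isochoric: P₃ = P₂(T₃/T₂) = 218.1 × (337/1776) = 41.38 atm.

P₃ ≈ 41.4 atm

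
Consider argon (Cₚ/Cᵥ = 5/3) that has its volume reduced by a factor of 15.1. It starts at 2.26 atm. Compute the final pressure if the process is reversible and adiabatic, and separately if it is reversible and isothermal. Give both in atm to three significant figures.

adiabatic: 208 atm; isothermal: 34.1 atm

Isothermal: P₂ = P₁(V₁/V₂) = 2.26×15.1 = 34.13 atm.
Adiabatic: P₂ = P₁(V₁/V₂)^γ = 2.26×15.1^(5/3) = 208.5 atm.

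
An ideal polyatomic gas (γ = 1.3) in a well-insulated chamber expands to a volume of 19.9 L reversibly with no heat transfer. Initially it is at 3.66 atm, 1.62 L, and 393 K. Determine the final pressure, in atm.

Since PV^γ is constant along a reversible adiabat, P₂ = P₁ (V₁/V₂)^γ.
P₂ = 3.66 × (1.62/19.9)^(1.3) = 0.1404 atm.

P₂ ≈ 0.140 atm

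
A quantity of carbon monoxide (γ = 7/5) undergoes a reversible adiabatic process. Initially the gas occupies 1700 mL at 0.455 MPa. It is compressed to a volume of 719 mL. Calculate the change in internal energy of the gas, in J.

ΔU ≈ 795 J

P₂ = P₁(V₁/V₂)^γ = 0.455×(1700/719)^(7/5) = 1.518 MPa.
For a reversible adiabat, W_by_gas = (P₁V₁ − P₂V₂)/(γ−1).
W_by = (455000×0.0017 − 1.518×10^6×0.000719) / (2/5) = -794.5 J.
Q = 0 ⇒ ΔU = −W_by = 794.5 J.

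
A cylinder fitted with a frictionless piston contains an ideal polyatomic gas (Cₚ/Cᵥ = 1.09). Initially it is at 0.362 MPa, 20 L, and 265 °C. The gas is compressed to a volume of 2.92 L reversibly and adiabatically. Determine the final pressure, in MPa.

P₂ ≈ 2.95 MPa

Since PV^γ is constant along a reversible adiabat, P₂ = P₁ (V₁/V₂)^γ.
P₂ = 0.362 × (20/2.92)^(1.09) = 2.948 MPa.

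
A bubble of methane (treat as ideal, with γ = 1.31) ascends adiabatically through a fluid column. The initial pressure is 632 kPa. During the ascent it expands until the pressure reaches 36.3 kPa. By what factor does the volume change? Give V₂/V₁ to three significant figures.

V₂/V₁ ≈ 8.85

From PV^γ = const, V₂/V₁ = (P₁/P₂)^(1/γ).
V₂/V₁ = (632/36.3)^(0.763) = 8.855.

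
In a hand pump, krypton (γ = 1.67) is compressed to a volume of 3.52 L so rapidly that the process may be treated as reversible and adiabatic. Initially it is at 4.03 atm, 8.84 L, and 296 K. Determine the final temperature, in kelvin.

T₂ ≈ 549 K

Adiabatic: T₁V₁^(γ−1) = T₂V₂^(γ−1) ⇒ T₂ = T₁ (V₁/V₂)^(γ−1).
T₂ = 296 × (8.84/3.52)^(0.67) = 548.6 K.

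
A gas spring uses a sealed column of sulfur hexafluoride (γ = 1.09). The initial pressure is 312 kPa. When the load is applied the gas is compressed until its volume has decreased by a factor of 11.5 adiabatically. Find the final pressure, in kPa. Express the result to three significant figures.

Adiabatic: P₁V₁^γ = P₂V₂^γ ⇒ P₂ = P₁ (V₁/V₂)^γ.
P₂ = 312 × 11.5^(1.09) = 4470 kPa.

P₂ ≈ 4470 kPa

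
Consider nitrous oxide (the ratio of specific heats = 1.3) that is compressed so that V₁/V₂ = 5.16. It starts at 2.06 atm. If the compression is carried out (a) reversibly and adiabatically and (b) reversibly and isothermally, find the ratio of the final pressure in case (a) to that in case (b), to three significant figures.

Isothermal: P_b = P₁(V₁/V₂) = 2.06×5.16.
Adiabatic: P_a = P₁(V₁/V₂)^γ = 2.06×5.16^(1.3).
P_a/P_b = (V₁/V₂)^(γ−1) = 5.16^(0.3) = 1.636.

P_adiabatic / P_isothermal ≈ 1.64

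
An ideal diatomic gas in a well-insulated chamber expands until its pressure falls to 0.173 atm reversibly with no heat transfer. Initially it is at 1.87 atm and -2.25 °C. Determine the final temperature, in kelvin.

T₂ ≈ 137 K

Along an adiabat T P^((1−γ)/γ) is constant, so T₂ = T₁ (P₂/P₁)^((γ−1)/γ).
For a diatomic ideal gas γ = 7/5, so (γ−1)/γ = 2/7.
T₁ = -2.25 °C = 270.9 K.
T₂ = 270.9 × (0.173/1.87)^(2/7) = 137.2 K.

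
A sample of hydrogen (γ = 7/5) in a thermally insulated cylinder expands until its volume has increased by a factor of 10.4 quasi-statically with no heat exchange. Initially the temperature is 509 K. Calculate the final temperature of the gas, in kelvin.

Adiabatic: T₁V₁^(γ−1) = T₂V₂^(γ−1) ⇒ T₂ = T₁ (V₁/V₂)^(γ−1).
T₂ = 509 × (1/10.4)^(2/5) = 199.5 K.

T₂ ≈ 199 K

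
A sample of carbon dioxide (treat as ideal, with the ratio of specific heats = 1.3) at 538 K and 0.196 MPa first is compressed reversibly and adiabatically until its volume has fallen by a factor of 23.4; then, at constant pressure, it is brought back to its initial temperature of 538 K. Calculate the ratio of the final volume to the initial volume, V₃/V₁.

V₃/V₁ ≈ 0.0166

Adiabatic step: V₂/V₁ = 0.04274; T₂ = T₁·23.4^(0.3) = 1385 K.
Isobaric step: V₃/V₂ = T₃/T₂ = 538/1385.
V₃/V₁ = (V₂/V₁)(V₃/V₂) = 0.04274 × (538/1385) = 0.0166.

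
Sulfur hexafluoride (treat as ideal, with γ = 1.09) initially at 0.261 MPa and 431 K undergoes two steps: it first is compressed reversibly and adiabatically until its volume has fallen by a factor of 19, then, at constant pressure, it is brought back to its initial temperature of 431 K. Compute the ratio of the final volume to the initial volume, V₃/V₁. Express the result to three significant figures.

Adiabatic step: V₂/V₁ = 0.05263; T₂ = T₁·19^(0.09) = 561.8 K.
Isobaric step: V₃/V₂ = T₃/T₂ = 431/561.8.
V₃/V₁ = (V₂/V₁)(V₃/V₂) = 0.05263 × (431/561.8) = 0.04038.

V₃/V₁ ≈ 0.0404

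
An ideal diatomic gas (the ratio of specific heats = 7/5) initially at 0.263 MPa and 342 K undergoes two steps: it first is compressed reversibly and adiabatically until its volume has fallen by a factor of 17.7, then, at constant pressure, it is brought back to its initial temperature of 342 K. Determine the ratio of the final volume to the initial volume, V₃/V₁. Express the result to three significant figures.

V₃/V₁ ≈ 0.0179

Adiabatic step: V₂/V₁ = 0.0565; T₂ = T₁·17.7^(2/5) = 1079 K.
Isobaric step: V₃/V₂ = T₃/T₂ = 342/1079.
V₃/V₁ = (V₂/V₁)(V₃/V₂) = 0.0565 × (342/1079) = 0.0179.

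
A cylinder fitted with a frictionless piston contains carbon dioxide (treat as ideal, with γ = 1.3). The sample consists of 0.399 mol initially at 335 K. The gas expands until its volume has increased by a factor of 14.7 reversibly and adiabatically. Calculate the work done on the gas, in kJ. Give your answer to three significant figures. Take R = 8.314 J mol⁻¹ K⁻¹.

W ≈ -2.05 kJ

Adiabatic: T₁V₁^(γ−1) = T₂V₂^(γ−1) ⇒ T₂ = T₁ (V₁/V₂)^(γ−1).
T₂ = 335 × (1/14.7)^(0.3) = 149.6 K.
Q = 0, so ΔU = W_on_gas = nCᵥΔT with Cᵥ = R/(γ−1) = 27.71 J/(mol·K).
ΔU = 0.399 × 27.71 × (149.6 − 335) = -2050 J.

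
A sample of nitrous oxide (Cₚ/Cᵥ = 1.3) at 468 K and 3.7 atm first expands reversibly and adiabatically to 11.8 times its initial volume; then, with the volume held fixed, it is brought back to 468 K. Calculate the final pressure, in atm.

Adiabatic step (PV^γ = const): P₂ = 3.7×(1/11.8)^(1.3) = 0.1495 atm; T₂ = 468×(1/11.8)^(0.3) = 223.2 K.
Isochoric: P₃ = P₂(T₃/T₂) = 0.1495 × (468/223.2) = 0.3136 atm.

P₃ ≈ 0.314 atm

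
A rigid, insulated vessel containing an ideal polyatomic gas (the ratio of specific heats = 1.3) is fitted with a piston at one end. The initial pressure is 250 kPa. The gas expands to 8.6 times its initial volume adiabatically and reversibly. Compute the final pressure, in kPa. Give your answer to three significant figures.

Since PV^γ is constant along a reversible adiabat, P₂ = P₁ (V₁/V₂)^γ.
P₂ = 250 × (1/8.6)^(1.3) = 15.24 kPa.

P₂ ≈ 15.2 kPa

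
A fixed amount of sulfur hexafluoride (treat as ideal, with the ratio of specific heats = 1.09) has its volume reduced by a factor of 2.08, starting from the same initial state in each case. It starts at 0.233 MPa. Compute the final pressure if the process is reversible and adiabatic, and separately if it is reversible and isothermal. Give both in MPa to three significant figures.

adiabatic: 0.518 MPa; isothermal: 0.485 MPa

Isothermal: P₂ = P₁(V₁/V₂) = 0.233×2.08 = 0.4846 MPa.
Adiabatic: P₂ = P₁(V₁/V₂)^γ = 0.233×2.08^(1.09) = 0.5177 MPa.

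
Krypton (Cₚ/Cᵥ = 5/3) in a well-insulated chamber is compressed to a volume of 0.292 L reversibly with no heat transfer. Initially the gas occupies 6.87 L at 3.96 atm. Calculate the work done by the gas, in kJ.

P₂ = P₁(V₁/V₂)^γ = 3.96×(6.87/0.292)^(5/3) = 765 atm.
For a reversible adiabat, W_by_gas = (P₁V₁ − P₂V₂)/(γ−1).
W_by = (401200×0.00687 − 7.751×10^7×0.000292) / (2/3) = -29820 J.

W ≈ -29.8 kJ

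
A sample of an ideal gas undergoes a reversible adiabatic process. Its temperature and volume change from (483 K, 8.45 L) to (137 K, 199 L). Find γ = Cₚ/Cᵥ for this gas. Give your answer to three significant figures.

γ ≈ 1.40

TV^(γ−1) = const ⇒ γ − 1 = ln(T₂/T₁) / ln(V₁/V₂).
γ = 1 + ln(137/483) / ln(8.45/199) = 1.399.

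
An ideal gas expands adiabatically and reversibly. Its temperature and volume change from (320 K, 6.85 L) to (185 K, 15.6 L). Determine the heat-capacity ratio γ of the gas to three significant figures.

TV^(γ−1) = const ⇒ γ − 1 = ln(T₂/T₁) / ln(V₁/V₂).
γ = 1 + ln(185/320) / ln(6.85/15.6) = 1.666.

γ ≈ 1.67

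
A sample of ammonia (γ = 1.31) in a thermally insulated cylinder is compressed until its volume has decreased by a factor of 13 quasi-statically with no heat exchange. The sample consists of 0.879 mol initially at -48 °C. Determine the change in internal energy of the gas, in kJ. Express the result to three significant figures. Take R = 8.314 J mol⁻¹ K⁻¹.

ΔU ≈ 6.45 kJ

Adiabatic: T₁V₁^(γ−1) = T₂V₂^(γ−1) ⇒ T₂ = T₁ (V₁/V₂)^(γ−1).
T₁ = -48 °C = 225.1 K.
T₂ = 225.1 × 13^(0.31) = 498.6 K.
Q = 0, so ΔU = W_on_gas = nCᵥΔT with Cᵥ = R/(γ−1) = 26.82 J/(mol·K).
ΔU = 0.879 × 26.82 × (498.6 − 225.1) = 6448 J.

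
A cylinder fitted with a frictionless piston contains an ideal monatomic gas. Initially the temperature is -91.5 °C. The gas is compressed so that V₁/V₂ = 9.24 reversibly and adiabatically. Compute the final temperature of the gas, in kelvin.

T₂ ≈ 800 K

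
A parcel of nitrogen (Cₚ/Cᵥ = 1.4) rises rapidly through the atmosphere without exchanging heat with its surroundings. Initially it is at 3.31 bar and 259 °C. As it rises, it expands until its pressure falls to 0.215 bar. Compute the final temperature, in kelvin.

T₂ ≈ 244 K

Adiabatic: T₂/T₁ = (P₂/P₁)^((γ−1)/γ).
T₁ = 259 °C = 532.1 K.
T₂ = 532.1 × (0.215/3.31)^(0.286) = 243.7 K.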